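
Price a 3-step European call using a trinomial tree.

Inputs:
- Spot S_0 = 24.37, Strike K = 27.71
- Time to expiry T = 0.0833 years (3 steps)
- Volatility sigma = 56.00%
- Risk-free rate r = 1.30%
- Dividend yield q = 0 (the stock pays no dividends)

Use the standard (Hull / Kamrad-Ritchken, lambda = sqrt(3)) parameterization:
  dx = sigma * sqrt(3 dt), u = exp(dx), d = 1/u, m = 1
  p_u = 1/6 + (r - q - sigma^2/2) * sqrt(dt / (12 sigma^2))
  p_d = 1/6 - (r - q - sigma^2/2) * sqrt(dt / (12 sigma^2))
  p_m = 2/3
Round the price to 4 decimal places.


Answer: Price = V(0,0) = 0.5312

Derivation:
dt = T/N = 0.027767; dx = sigma*sqrt(3*dt) = 0.161626
u = exp(dx) = 1.175420; d = 1/u = 0.850760
p_u = 0.154315, p_m = 0.666667, p_d = 0.179019
Discount per step: exp(-r*dt) = 0.999639
Stock lattice S(k, j) with j the centered position index:
  k=0: S(0,+0) = 24.3700
  k=1: S(1,-1) = 20.7330; S(1,+0) = 24.3700; S(1,+1) = 28.6450
  k=2: S(2,-2) = 17.6388; S(2,-1) = 20.7330; S(2,+0) = 24.3700; S(2,+1) = 28.6450; S(2,+2) = 33.6699
  k=3: S(3,-3) = 15.0064; S(3,-2) = 17.6388; S(3,-1) = 20.7330; S(3,+0) = 24.3700; S(3,+1) = 28.6450; S(3,+2) = 33.6699; S(3,+3) = 39.5763
Terminal payoffs V(N, j) = max(S_T - K, 0):
  V(3,-3) = 0.000000; V(3,-2) = 0.000000; V(3,-1) = 0.000000; V(3,+0) = 0.000000; V(3,+1) = 0.934991; V(3,+2) = 5.959903; V(3,+3) = 11.866286
Backward induction: V(k, j) = exp(-r*dt) * [p_u * V(k+1, j+1) + p_m * V(k+1, j) + p_d * V(k+1, j-1)]
  V(2,-2) = exp(-r*dt) * [p_u*0.000000 + p_m*0.000000 + p_d*0.000000] = 0.000000
  V(2,-1) = exp(-r*dt) * [p_u*0.000000 + p_m*0.000000 + p_d*0.000000] = 0.000000
  V(2,+0) = exp(-r*dt) * [p_u*0.934991 + p_m*0.000000 + p_d*0.000000] = 0.144231
  V(2,+1) = exp(-r*dt) * [p_u*5.959903 + p_m*0.934991 + p_d*0.000000] = 1.542470
  V(2,+2) = exp(-r*dt) * [p_u*11.866286 + p_m*5.959903 + p_d*0.934991] = 5.969635
  V(1,-1) = exp(-r*dt) * [p_u*0.144231 + p_m*0.000000 + p_d*0.000000] = 0.022249
  V(1,+0) = exp(-r*dt) * [p_u*1.542470 + p_m*0.144231 + p_d*0.000000] = 0.334059
  V(1,+1) = exp(-r*dt) * [p_u*5.969635 + p_m*1.542470 + p_d*0.144231] = 1.974622
  V(0,+0) = exp(-r*dt) * [p_u*1.974622 + p_m*0.334059 + p_d*0.022249] = 0.531210


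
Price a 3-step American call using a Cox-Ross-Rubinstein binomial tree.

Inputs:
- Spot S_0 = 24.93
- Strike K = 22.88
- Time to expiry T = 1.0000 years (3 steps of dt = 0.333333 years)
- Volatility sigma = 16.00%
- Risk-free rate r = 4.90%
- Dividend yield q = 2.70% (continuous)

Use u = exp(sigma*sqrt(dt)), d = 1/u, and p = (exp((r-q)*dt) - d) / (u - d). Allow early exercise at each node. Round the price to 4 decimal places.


Answer: Price = V(0,0) = 2.9599

Derivation:
dt = T/N = 0.333333
u = exp(sigma*sqrt(dt)) = 1.096777; d = 1/u = 0.911762
p = (exp((r-q)*dt) - d) / (u - d) = 0.516705
Discount per step: exp(-r*dt) = 0.983799
Stock lattice S(k, i) with i counting down-moves:
  k=0: S(0,0) = 24.9300
  k=1: S(1,0) = 27.3427; S(1,1) = 22.7302
  k=2: S(2,0) = 29.9888; S(2,1) = 24.9300; S(2,2) = 20.7246
  k=3: S(3,0) = 32.8910; S(3,1) = 27.3427; S(3,2) = 22.7302; S(3,3) = 18.8959
Terminal payoffs V(N, i) = max(S_T - K, 0):
  V(3,0) = 10.011032; V(3,1) = 4.462655; V(3,2) = 0.000000; V(3,3) = 0.000000
Backward induction: V(k, i) = exp(-r*dt) * [p * V(k+1, i) + (1-p) * V(k+1, i+1)]; then take max(V_cont, immediate exercise) for American.
  V(2,0) = exp(-r*dt) * [p*10.011032 + (1-p)*4.462655] = 7.210783; exercise = 7.108800; V(2,0) = max -> 7.210783
  V(2,1) = exp(-r*dt) * [p*4.462655 + (1-p)*0.000000] = 2.268517; exercise = 2.050000; V(2,1) = max -> 2.268517
  V(2,2) = exp(-r*dt) * [p*0.000000 + (1-p)*0.000000] = 0.000000; exercise = 0.000000; V(2,2) = max -> 0.000000
  V(1,0) = exp(-r*dt) * [p*7.210783 + (1-p)*2.268517] = 4.744085; exercise = 4.462655; V(1,0) = max -> 4.744085
  V(1,1) = exp(-r*dt) * [p*2.268517 + (1-p)*0.000000] = 1.153164; exercise = 0.000000; V(1,1) = max -> 1.153164
  V(0,0) = exp(-r*dt) * [p*4.744085 + (1-p)*1.153164] = 2.959868; exercise = 2.050000; V(0,0) = max -> 2.959868


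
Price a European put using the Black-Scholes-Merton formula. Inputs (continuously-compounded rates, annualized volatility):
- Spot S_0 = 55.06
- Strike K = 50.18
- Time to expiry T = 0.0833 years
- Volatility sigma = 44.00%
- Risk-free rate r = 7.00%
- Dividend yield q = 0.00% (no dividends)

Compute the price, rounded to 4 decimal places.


Answer: Price = 0.8324

Derivation:
d1 = (ln(S/K) + (r - q + 0.5*sigma^2) * T) / (sigma * sqrt(T)) = 0.84022372
d2 = d1 - sigma * sqrt(T) = 0.71323206
exp(-rT) = 0.99418597; exp(-qT) = 1.00000000
P = K * exp(-rT) * N(-d2) - S_0 * exp(-qT) * N(-d1)
N(-d1) = 0.20039148; N(-d2) = 0.23785108
P = 50.1800 * 0.99418597 * 0.23785108 - 55.0600 * 1.00000000 * 0.20039148 = 0.8324


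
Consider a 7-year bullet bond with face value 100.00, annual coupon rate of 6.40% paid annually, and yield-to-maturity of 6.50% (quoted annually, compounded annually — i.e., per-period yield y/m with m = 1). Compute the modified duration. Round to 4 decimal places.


Answer: Modified duration = 5.4954

Derivation:
Coupon per period c = face * coupon_rate / m = 6.400000
Periods per year m = 1; per-period yield y/m = 0.065000
Number of cashflows N = 7
Cashflows (t years, CF_t, discount factor 1/(1+y/m)^(m*t), PV):
  t = 1.0000: CF_t = 6.400000, DF = 0.938967, PV = 6.009390
  t = 2.0000: CF_t = 6.400000, DF = 0.881659, PV = 5.642619
  t = 3.0000: CF_t = 6.400000, DF = 0.827849, PV = 5.298234
  t = 4.0000: CF_t = 6.400000, DF = 0.777323, PV = 4.974868
  t = 5.0000: CF_t = 6.400000, DF = 0.729881, PV = 4.671237
  t = 6.0000: CF_t = 6.400000, DF = 0.685334, PV = 4.386138
  t = 7.0000: CF_t = 106.400000, DF = 0.643506, PV = 68.469061
Price P = sum_t PV_t = 99.451548
First compute Macaulay numerator sum_t t * PV_t:
  t * PV_t at t = 1.0000: 6.009390
  t * PV_t at t = 2.0000: 11.285239
  t * PV_t at t = 3.0000: 15.894703
  t * PV_t at t = 4.0000: 19.899471
  t * PV_t at t = 5.0000: 23.356187
  t * PV_t at t = 6.0000: 26.316830
  t * PV_t at t = 7.0000: 479.283429
Macaulay duration D = 582.045248 / 99.451548 = 5.852551
Modified duration = D / (1 + y/m) = 5.852551 / (1 + 0.065000) = 5.495353


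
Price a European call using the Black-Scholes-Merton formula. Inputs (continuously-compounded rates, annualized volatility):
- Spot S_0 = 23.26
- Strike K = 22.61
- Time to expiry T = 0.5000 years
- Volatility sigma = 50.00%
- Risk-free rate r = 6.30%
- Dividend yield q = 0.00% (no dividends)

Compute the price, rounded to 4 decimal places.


Answer: Price = 3.8893

Derivation:
d1 = (ln(S/K) + (r - q + 0.5*sigma^2) * T) / (sigma * sqrt(T)) = 0.34603787
d2 = d1 - sigma * sqrt(T) = -0.00751552
exp(-rT) = 0.96899096; exp(-qT) = 1.00000000
C = S_0 * exp(-qT) * N(d1) - K * exp(-rT) * N(d2)
N(d1) = 0.63534287; N(d2) = 0.49700177
C = 23.2600 * 1.00000000 * 0.63534287 - 22.6100 * 0.96899096 * 0.49700177 = 3.8893


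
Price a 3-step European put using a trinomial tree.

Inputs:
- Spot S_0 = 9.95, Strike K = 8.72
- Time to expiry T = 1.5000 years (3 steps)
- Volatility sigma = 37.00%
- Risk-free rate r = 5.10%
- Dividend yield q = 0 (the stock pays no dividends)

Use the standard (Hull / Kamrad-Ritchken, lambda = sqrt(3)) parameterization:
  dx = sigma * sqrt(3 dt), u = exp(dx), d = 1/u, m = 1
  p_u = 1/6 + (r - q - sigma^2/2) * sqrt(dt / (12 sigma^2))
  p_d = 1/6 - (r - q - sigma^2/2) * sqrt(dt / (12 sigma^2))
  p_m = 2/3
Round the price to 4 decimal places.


Answer: Price = V(0,0) = 0.8561

Derivation:
dt = T/N = 0.500000; dx = sigma*sqrt(3*dt) = 0.453156
u = exp(dx) = 1.573269; d = 1/u = 0.635619
p_u = 0.157040, p_m = 0.666667, p_d = 0.176294
Discount per step: exp(-r*dt) = 0.974822
Stock lattice S(k, j) with j the centered position index:
  k=0: S(0,+0) = 9.9500
  k=1: S(1,-1) = 6.3244; S(1,+0) = 9.9500; S(1,+1) = 15.6540
  k=2: S(2,-2) = 4.0199; S(2,-1) = 6.3244; S(2,+0) = 9.9500; S(2,+1) = 15.6540; S(2,+2) = 24.6280
  k=3: S(3,-3) = 2.5551; S(3,-2) = 4.0199; S(3,-1) = 6.3244; S(3,+0) = 9.9500; S(3,+1) = 15.6540; S(3,+2) = 24.6280; S(3,+3) = 38.7465
Terminal payoffs V(N, j) = max(K - S_T, 0):
  V(3,-3) = 6.164863; V(3,-2) = 4.700083; V(3,-1) = 2.395589; V(3,+0) = 0.000000; V(3,+1) = 0.000000; V(3,+2) = 0.000000; V(3,+3) = 0.000000
Backward induction: V(k, j) = exp(-r*dt) * [p_u * V(k+1, j+1) + p_m * V(k+1, j) + p_d * V(k+1, j-1)]
  V(2,-2) = exp(-r*dt) * [p_u*2.395589 + p_m*4.700083 + p_d*6.164863] = 4.480690
  V(2,-1) = exp(-r*dt) * [p_u*0.000000 + p_m*2.395589 + p_d*4.700083] = 2.364581
  V(2,+0) = exp(-r*dt) * [p_u*0.000000 + p_m*0.000000 + p_d*2.395589] = 0.411694
  V(2,+1) = exp(-r*dt) * [p_u*0.000000 + p_m*0.000000 + p_d*0.000000] = 0.000000
  V(2,+2) = exp(-r*dt) * [p_u*0.000000 + p_m*0.000000 + p_d*0.000000] = 0.000000
  V(1,-1) = exp(-r*dt) * [p_u*0.411694 + p_m*2.364581 + p_d*4.480690] = 2.369751
  V(1,+0) = exp(-r*dt) * [p_u*0.000000 + p_m*0.411694 + p_d*2.364581] = 0.673917
  V(1,+1) = exp(-r*dt) * [p_u*0.000000 + p_m*0.000000 + p_d*0.411694] = 0.070752
  V(0,+0) = exp(-r*dt) * [p_u*0.070752 + p_m*0.673917 + p_d*2.369751] = 0.856051


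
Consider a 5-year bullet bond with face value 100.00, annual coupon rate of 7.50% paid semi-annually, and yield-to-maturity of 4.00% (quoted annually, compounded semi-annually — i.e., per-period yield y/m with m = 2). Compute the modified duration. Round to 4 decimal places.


Coupon per period c = face * coupon_rate / m = 3.750000
Periods per year m = 2; per-period yield y/m = 0.020000
Number of cashflows N = 10
Cashflows (t years, CF_t, discount factor 1/(1+y/m)^(m*t), PV):
  t = 0.5000: CF_t = 3.750000, DF = 0.980392, PV = 3.676471
  t = 1.0000: CF_t = 3.750000, DF = 0.961169, PV = 3.604383
  t = 1.5000: CF_t = 3.750000, DF = 0.942322, PV = 3.533709
  t = 2.0000: CF_t = 3.750000, DF = 0.923845, PV = 3.464420
  t = 2.5000: CF_t = 3.750000, DF = 0.905731, PV = 3.396491
  t = 3.0000: CF_t = 3.750000, DF = 0.887971, PV = 3.329893
  t = 3.5000: CF_t = 3.750000, DF = 0.870560, PV = 3.264601
  t = 4.0000: CF_t = 3.750000, DF = 0.853490, PV = 3.200589
  t = 4.5000: CF_t = 3.750000, DF = 0.836755, PV = 3.137832
  t = 5.0000: CF_t = 103.750000, DF = 0.820348, PV = 85.111136
Price P = sum_t PV_t = 115.719524
First compute Macaulay numerator sum_t t * PV_t:
  t * PV_t at t = 0.5000: 1.838235
  t * PV_t at t = 1.0000: 3.604383
  t * PV_t at t = 1.5000: 5.300563
  t * PV_t at t = 2.0000: 6.928841
  t * PV_t at t = 2.5000: 8.491226
  t * PV_t at t = 3.0000: 9.989678
  t * PV_t at t = 3.5000: 11.426102
  t * PV_t at t = 4.0000: 12.802356
  t * PV_t at t = 4.5000: 14.120245
  t * PV_t at t = 5.0000: 425.555681
Macaulay duration D = 500.057310 / 115.719524 = 4.321287
Modified duration = D / (1 + y/m) = 4.321287 / (1 + 0.020000) = 4.236556

Answer: Modified duration = 4.2366


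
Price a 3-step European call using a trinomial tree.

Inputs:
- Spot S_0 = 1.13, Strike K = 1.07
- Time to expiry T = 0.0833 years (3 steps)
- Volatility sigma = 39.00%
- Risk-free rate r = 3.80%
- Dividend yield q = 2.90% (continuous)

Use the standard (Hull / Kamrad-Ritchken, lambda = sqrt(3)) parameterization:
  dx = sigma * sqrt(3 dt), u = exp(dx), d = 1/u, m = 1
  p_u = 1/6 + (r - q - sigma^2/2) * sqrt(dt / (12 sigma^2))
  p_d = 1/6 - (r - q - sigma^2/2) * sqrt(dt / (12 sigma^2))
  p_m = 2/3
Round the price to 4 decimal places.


dt = T/N = 0.027767; dx = sigma*sqrt(3*dt) = 0.112561
u = exp(dx) = 1.119140; d = 1/u = 0.893543
p_u = 0.158397, p_m = 0.666667, p_d = 0.174937
Discount per step: exp(-r*dt) = 0.998945
Stock lattice S(k, j) with j the centered position index:
  k=0: S(0,+0) = 1.1300
  k=1: S(1,-1) = 1.0097; S(1,+0) = 1.1300; S(1,+1) = 1.2646
  k=2: S(2,-2) = 0.9022; S(2,-1) = 1.0097; S(2,+0) = 1.1300; S(2,+1) = 1.2646; S(2,+2) = 1.4153
  k=3: S(3,-3) = 0.8062; S(3,-2) = 0.9022; S(3,-1) = 1.0097; S(3,+0) = 1.1300; S(3,+1) = 1.2646; S(3,+2) = 1.4153; S(3,+3) = 1.5839
Terminal payoffs V(N, j) = max(S_T - K, 0):
  V(3,-3) = 0.000000; V(3,-2) = 0.000000; V(3,-1) = 0.000000; V(3,+0) = 0.060000; V(3,+1) = 0.194629; V(3,+2) = 0.345297; V(3,+3) = 0.513916
Backward induction: V(k, j) = exp(-r*dt) * [p_u * V(k+1, j+1) + p_m * V(k+1, j) + p_d * V(k+1, j-1)]
  V(2,-2) = exp(-r*dt) * [p_u*0.000000 + p_m*0.000000 + p_d*0.000000] = 0.000000
  V(2,-1) = exp(-r*dt) * [p_u*0.060000 + p_m*0.000000 + p_d*0.000000] = 0.009494
  V(2,+0) = exp(-r*dt) * [p_u*0.194629 + p_m*0.060000 + p_d*0.000000] = 0.070754
  V(2,+1) = exp(-r*dt) * [p_u*0.345297 + p_m*0.194629 + p_d*0.060000] = 0.194737
  V(2,+2) = exp(-r*dt) * [p_u*0.513916 + p_m*0.345297 + p_d*0.194629] = 0.345283
  V(1,-1) = exp(-r*dt) * [p_u*0.070754 + p_m*0.009494 + p_d*0.000000] = 0.017518
  V(1,+0) = exp(-r*dt) * [p_u*0.194737 + p_m*0.070754 + p_d*0.009494] = 0.079592
  V(1,+1) = exp(-r*dt) * [p_u*0.345283 + p_m*0.194737 + p_d*0.070754] = 0.196686
  V(0,+0) = exp(-r*dt) * [p_u*0.196686 + p_m*0.079592 + p_d*0.017518] = 0.087188

Answer: Price = V(0,0) = 0.0872


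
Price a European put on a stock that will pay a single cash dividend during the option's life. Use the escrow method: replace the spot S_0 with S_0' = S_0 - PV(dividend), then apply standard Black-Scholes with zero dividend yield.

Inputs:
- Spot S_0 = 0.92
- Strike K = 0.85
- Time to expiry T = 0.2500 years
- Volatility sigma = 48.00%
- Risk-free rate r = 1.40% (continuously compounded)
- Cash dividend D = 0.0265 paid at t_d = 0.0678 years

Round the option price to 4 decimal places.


PV(D) = D * exp(-r * t_d) = 0.0265 * 0.99905125 = 0.02647486
S_0' = S_0 - PV(D) = 0.9200 - 0.02647486 = 0.89352514
d1 = (ln(S_0'/K) + (r + sigma^2/2)*T) / (sigma*sqrt(T)) = 0.34265885
d2 = d1 - sigma*sqrt(T) = 0.10265885
exp(-rT) = 0.99650612
N(-d1) = 0.36592756; N(-d2) = 0.45911687
P = K * exp(-rT) * N(-d2) - S_0' * N(-d1) = 0.8500 * 0.99650612 * 0.45911687 - 0.89352514 * 0.36592756 = 0.0619

Answer: Price = 0.0619


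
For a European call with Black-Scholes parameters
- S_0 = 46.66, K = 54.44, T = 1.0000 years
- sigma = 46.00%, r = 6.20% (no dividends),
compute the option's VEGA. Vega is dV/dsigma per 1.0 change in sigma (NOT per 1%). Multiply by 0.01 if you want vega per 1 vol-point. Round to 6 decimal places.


d1 = 0.0295393235; d2 = -0.4304606765
phi(d1) = 0.3987682655; exp(-qT) = 1.0000000000; exp(-rT) = 0.9398828868
Vega = S * exp(-qT) * phi(d1) * sqrt(T) = 46.6600 * 1.0000000000 * 0.3987682655 * 1.0000000000 = 18.606527

Answer: Vega = 18.606527


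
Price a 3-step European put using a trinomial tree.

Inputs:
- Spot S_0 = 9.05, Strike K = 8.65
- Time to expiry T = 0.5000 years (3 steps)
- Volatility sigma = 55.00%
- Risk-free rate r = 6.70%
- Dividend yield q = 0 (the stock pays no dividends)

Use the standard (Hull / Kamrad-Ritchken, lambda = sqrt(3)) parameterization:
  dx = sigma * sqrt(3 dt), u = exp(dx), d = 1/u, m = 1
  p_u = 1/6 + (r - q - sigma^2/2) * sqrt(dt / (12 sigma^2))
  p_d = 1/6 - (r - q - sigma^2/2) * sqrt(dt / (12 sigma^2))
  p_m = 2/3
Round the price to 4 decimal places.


Answer: Price = V(0,0) = 0.9683

Derivation:
dt = T/N = 0.166667; dx = sigma*sqrt(3*dt) = 0.388909
u = exp(dx) = 1.475370; d = 1/u = 0.677796
p_u = 0.148614, p_m = 0.666667, p_d = 0.184719
Discount per step: exp(-r*dt) = 0.988895
Stock lattice S(k, j) with j the centered position index:
  k=0: S(0,+0) = 9.0500
  k=1: S(1,-1) = 6.1341; S(1,+0) = 9.0500; S(1,+1) = 13.3521
  k=2: S(2,-2) = 4.1576; S(2,-1) = 6.1341; S(2,+0) = 9.0500; S(2,+1) = 13.3521; S(2,+2) = 19.6993
  k=3: S(3,-3) = 2.8180; S(3,-2) = 4.1576; S(3,-1) = 6.1341; S(3,+0) = 9.0500; S(3,+1) = 13.3521; S(3,+2) = 19.6993; S(3,+3) = 29.0637
Terminal payoffs V(N, j) = max(K - S_T, 0):
  V(3,-3) = 5.831969; V(3,-2) = 4.492361; V(3,-1) = 2.515945; V(3,+0) = 0.000000; V(3,+1) = 0.000000; V(3,+2) = 0.000000; V(3,+3) = 0.000000
Backward induction: V(k, j) = exp(-r*dt) * [p_u * V(k+1, j+1) + p_m * V(k+1, j) + p_d * V(k+1, j-1)]
  V(2,-2) = exp(-r*dt) * [p_u*2.515945 + p_m*4.492361 + p_d*5.831969] = 4.396718
  V(2,-1) = exp(-r*dt) * [p_u*0.000000 + p_m*2.515945 + p_d*4.492361] = 2.479282
  V(2,+0) = exp(-r*dt) * [p_u*0.000000 + p_m*0.000000 + p_d*2.515945] = 0.459583
  V(2,+1) = exp(-r*dt) * [p_u*0.000000 + p_m*0.000000 + p_d*0.000000] = 0.000000
  V(2,+2) = exp(-r*dt) * [p_u*0.000000 + p_m*0.000000 + p_d*0.000000] = 0.000000
  V(1,-1) = exp(-r*dt) * [p_u*0.459583 + p_m*2.479282 + p_d*4.396718] = 2.505183
  V(1,+0) = exp(-r*dt) * [p_u*0.000000 + p_m*0.459583 + p_d*2.479282] = 0.755872
  V(1,+1) = exp(-r*dt) * [p_u*0.000000 + p_m*0.000000 + p_d*0.459583] = 0.083951
  V(0,+0) = exp(-r*dt) * [p_u*0.083951 + p_m*0.755872 + p_d*2.505183] = 0.968274


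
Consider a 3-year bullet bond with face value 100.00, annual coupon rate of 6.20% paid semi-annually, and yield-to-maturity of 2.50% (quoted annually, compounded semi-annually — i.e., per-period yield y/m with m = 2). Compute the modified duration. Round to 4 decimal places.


Coupon per period c = face * coupon_rate / m = 3.100000
Periods per year m = 2; per-period yield y/m = 0.012500
Number of cashflows N = 6
Cashflows (t years, CF_t, discount factor 1/(1+y/m)^(m*t), PV):
  t = 0.5000: CF_t = 3.100000, DF = 0.987654, PV = 3.061728
  t = 1.0000: CF_t = 3.100000, DF = 0.975461, PV = 3.023929
  t = 1.5000: CF_t = 3.100000, DF = 0.963418, PV = 2.986597
  t = 2.0000: CF_t = 3.100000, DF = 0.951524, PV = 2.949725
  t = 2.5000: CF_t = 3.100000, DF = 0.939777, PV = 2.913309
  t = 3.0000: CF_t = 103.100000, DF = 0.928175, PV = 95.694830
Price P = sum_t PV_t = 110.630118
First compute Macaulay numerator sum_t t * PV_t:
  t * PV_t at t = 0.5000: 1.530864
  t * PV_t at t = 1.0000: 3.023929
  t * PV_t at t = 1.5000: 4.479895
  t * PV_t at t = 2.0000: 5.899451
  t * PV_t at t = 2.5000: 7.283272
  t * PV_t at t = 3.0000: 287.084489
Macaulay duration D = 309.301901 / 110.630118 = 2.795820
Modified duration = D / (1 + y/m) = 2.795820 / (1 + 0.012500) = 2.761304

Answer: Modified duration = 2.7613


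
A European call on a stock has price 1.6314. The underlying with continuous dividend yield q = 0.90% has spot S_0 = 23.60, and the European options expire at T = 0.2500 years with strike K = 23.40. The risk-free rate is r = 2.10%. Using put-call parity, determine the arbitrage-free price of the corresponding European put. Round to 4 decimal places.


Put-call parity: C - P = S_0 * exp(-qT) - K * exp(-rT).
S_0 * exp(-qT) = 23.6000 * 0.99775253 = 23.54695969
K * exp(-rT) = 23.4000 * 0.99476376 = 23.27747192
P = C - S*exp(-qT) + K*exp(-rT)
P = 1.6314 - 23.54695969 + 23.27747192 = 1.3619

Answer: Put price = 1.3619


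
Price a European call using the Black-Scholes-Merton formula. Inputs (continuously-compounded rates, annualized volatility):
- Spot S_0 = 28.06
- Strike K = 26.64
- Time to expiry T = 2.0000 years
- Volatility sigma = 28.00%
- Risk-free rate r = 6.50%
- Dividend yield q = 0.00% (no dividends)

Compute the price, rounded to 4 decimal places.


d1 = (ln(S/K) + (r - q + 0.5*sigma^2) * T) / (sigma * sqrt(T)) = 0.65743563
d2 = d1 - sigma * sqrt(T) = 0.26145584
exp(-rT) = 0.87809543; exp(-qT) = 1.00000000
C = S_0 * exp(-qT) * N(d1) - K * exp(-rT) * N(d2)
N(d1) = 0.74454958; N(d2) = 0.60312950
C = 28.0600 * 1.00000000 * 0.74454958 - 26.6400 * 0.87809543 * 0.60312950 = 6.7834

Answer: Price = 6.7834


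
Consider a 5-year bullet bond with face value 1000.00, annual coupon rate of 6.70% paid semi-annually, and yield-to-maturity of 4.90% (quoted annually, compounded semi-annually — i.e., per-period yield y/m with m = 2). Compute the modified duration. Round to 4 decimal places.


Coupon per period c = face * coupon_rate / m = 33.500000
Periods per year m = 2; per-period yield y/m = 0.024500
Number of cashflows N = 10
Cashflows (t years, CF_t, discount factor 1/(1+y/m)^(m*t), PV):
  t = 0.5000: CF_t = 33.500000, DF = 0.976086, PV = 32.698878
  t = 1.0000: CF_t = 33.500000, DF = 0.952744, PV = 31.916913
  t = 1.5000: CF_t = 33.500000, DF = 0.929960, PV = 31.153649
  t = 2.0000: CF_t = 33.500000, DF = 0.907721, PV = 30.408637
  t = 2.5000: CF_t = 33.500000, DF = 0.886013, PV = 29.681442
  t = 3.0000: CF_t = 33.500000, DF = 0.864825, PV = 28.971637
  t = 3.5000: CF_t = 33.500000, DF = 0.844143, PV = 28.278806
  t = 4.0000: CF_t = 33.500000, DF = 0.823957, PV = 27.602544
  t = 4.5000: CF_t = 33.500000, DF = 0.804252, PV = 26.942454
  t = 5.0000: CF_t = 1033.500000, DF = 0.785019, PV = 811.317518
Price P = sum_t PV_t = 1078.972477
First compute Macaulay numerator sum_t t * PV_t:
  t * PV_t at t = 0.5000: 16.349439
  t * PV_t at t = 1.0000: 31.916913
  t * PV_t at t = 1.5000: 46.730473
  t * PV_t at t = 2.0000: 60.817274
  t * PV_t at t = 2.5000: 74.203605
  t * PV_t at t = 3.0000: 86.914910
  t * PV_t at t = 3.5000: 98.975821
  t * PV_t at t = 4.0000: 110.410175
  t * PV_t at t = 4.5000: 121.241041
  t * PV_t at t = 5.0000: 4056.587592
Macaulay duration D = 4704.147242 / 1078.972477 = 4.359840
Modified duration = D / (1 + y/m) = 4.359840 / (1 + 0.024500) = 4.255578

Answer: Modified duration = 4.2556


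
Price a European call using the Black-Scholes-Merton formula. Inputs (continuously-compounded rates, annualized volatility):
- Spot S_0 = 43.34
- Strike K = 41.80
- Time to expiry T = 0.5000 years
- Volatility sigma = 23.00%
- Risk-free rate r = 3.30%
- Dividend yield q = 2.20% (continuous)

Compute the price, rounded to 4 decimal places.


Answer: Price = 3.6851

Derivation:
d1 = (ln(S/K) + (r - q + 0.5*sigma^2) * T) / (sigma * sqrt(T)) = 0.33759526
d2 = d1 - sigma * sqrt(T) = 0.17496070
exp(-rT) = 0.98363538; exp(-qT) = 0.98906028
C = S_0 * exp(-qT) * N(d1) - K * exp(-rT) * N(d2)
N(d1) = 0.63216589; N(d2) = 0.56944474
C = 43.3400 * 0.98906028 * 0.63216589 - 41.8000 * 0.98363538 * 0.56944474 = 3.6851


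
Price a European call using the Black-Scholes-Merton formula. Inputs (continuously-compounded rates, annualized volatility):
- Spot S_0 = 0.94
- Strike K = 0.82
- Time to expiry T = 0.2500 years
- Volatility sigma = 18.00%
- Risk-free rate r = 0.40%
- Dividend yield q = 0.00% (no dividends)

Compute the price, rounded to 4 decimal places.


Answer: Price = 0.1230

Derivation:
d1 = (ln(S/K) + (r - q + 0.5*sigma^2) * T) / (sigma * sqrt(T)) = 1.57361706
d2 = d1 - sigma * sqrt(T) = 1.48361706
exp(-rT) = 0.99900050; exp(-qT) = 1.00000000
C = S_0 * exp(-qT) * N(d1) - K * exp(-rT) * N(d2)
N(d1) = 0.94221200; N(d2) = 0.93104473
C = 0.9400 * 1.00000000 * 0.94221200 - 0.8200 * 0.99900050 * 0.93104473 = 0.1230


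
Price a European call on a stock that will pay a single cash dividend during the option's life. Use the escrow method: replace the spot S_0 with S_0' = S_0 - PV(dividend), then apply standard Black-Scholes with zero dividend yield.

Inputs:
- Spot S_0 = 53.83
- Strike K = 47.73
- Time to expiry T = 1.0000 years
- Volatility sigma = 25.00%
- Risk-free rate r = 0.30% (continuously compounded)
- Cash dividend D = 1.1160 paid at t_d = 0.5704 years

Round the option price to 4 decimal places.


Answer: Price = 7.9631

Derivation:
PV(D) = D * exp(-r * t_d) = 1.1160 * 0.99829026 = 1.11409193
S_0' = S_0 - PV(D) = 53.8300 - 1.11409193 = 52.71590807
d1 = (ln(S_0'/K) + (r + sigma^2/2)*T) / (sigma*sqrt(T)) = 0.53442856
d2 = d1 - sigma*sqrt(T) = 0.28442856
exp(-rT) = 0.99700450
N(d1) = 0.70347747; N(d2) = 0.61195901
C = S_0' * N(d1) - K * exp(-rT) * N(d2) = 52.71590807 * 0.70347747 - 47.7300 * 0.99700450 * 0.61195901 = 7.9631


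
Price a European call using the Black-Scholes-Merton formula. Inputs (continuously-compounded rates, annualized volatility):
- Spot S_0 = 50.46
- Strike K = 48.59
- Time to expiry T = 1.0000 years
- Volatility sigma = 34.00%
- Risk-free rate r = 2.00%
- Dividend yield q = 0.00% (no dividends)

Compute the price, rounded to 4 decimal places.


d1 = (ln(S/K) + (r - q + 0.5*sigma^2) * T) / (sigma * sqrt(T)) = 0.33989175
d2 = d1 - sigma * sqrt(T) = -0.00010825
exp(-rT) = 0.98019867; exp(-qT) = 1.00000000
C = S_0 * exp(-qT) * N(d1) - K * exp(-rT) * N(d2)
N(d1) = 0.63303097; N(d2) = 0.49995681
C = 50.4600 * 1.00000000 * 0.63303097 - 48.5900 * 0.98019867 * 0.49995681 = 8.1309

Answer: Price = 8.1309


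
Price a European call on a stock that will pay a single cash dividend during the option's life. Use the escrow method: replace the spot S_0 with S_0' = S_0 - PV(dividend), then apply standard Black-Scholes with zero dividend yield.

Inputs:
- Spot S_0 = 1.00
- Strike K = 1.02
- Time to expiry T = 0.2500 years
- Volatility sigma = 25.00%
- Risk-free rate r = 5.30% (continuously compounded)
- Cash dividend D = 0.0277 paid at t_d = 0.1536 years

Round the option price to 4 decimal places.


Answer: Price = 0.0341

Derivation:
PV(D) = D * exp(-r * t_d) = 0.0277 * 0.99189225 = 0.02747542
S_0' = S_0 - PV(D) = 1.0000 - 0.02747542 = 0.97252458
d1 = (ln(S_0'/K) + (r + sigma^2/2)*T) / (sigma*sqrt(T)) = -0.21280041
d2 = d1 - sigma*sqrt(T) = -0.33780041
exp(-rT) = 0.98683739
N(d1) = 0.41574132; N(d2) = 0.36775680
C = S_0' * N(d1) - K * exp(-rT) * N(d2) = 0.97252458 * 0.41574132 - 1.0200 * 0.98683739 * 0.36775680 = 0.0341


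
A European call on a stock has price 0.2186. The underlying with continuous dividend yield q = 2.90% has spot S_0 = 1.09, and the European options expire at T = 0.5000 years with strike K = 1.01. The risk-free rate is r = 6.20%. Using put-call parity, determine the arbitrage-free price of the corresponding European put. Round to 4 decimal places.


Put-call parity: C - P = S_0 * exp(-qT) - K * exp(-rT).
S_0 * exp(-qT) = 1.0900 * 0.98560462 = 1.07430903
K * exp(-rT) = 1.0100 * 0.96947557 = 0.97917033
P = C - S*exp(-qT) + K*exp(-rT)
P = 0.2186 - 1.07430903 + 0.97917033 = 0.1235

Answer: Put price = 0.1235


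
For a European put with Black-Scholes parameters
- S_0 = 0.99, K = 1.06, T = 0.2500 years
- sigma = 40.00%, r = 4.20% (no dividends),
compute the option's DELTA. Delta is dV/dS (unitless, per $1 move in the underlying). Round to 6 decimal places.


Answer: Delta = -0.574991

Derivation:
d1 = -0.1890962199; d2 = -0.3890962199
phi(d1) = 0.3918730971; exp(-qT) = 1.0000000000; exp(-rT) = 0.9895549326
N(-d1) = 0.5749912979
Delta = -exp(-qT) * N(-d1) = -1.0000000000 * 0.5749912979 = -0.574991


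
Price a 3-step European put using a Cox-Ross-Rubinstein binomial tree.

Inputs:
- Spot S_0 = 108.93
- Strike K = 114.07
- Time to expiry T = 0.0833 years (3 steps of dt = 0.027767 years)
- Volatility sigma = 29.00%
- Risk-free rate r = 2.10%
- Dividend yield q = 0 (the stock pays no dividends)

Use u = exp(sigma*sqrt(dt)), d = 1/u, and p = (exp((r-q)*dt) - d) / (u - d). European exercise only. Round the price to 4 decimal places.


dt = T/N = 0.027767
u = exp(sigma*sqrt(dt)) = 1.049510; d = 1/u = 0.952825
p = (exp((r-q)*dt) - d) / (u - d) = 0.493954
Discount per step: exp(-r*dt) = 0.999417
Stock lattice S(k, i) with i counting down-moves:
  k=0: S(0,0) = 108.9300
  k=1: S(1,0) = 114.3232; S(1,1) = 103.7913
  k=2: S(2,0) = 119.9833; S(2,1) = 108.9300; S(2,2) = 98.8949
  k=3: S(3,0) = 125.9237; S(3,1) = 114.3232; S(3,2) = 103.7913; S(3,3) = 94.2296
Terminal payoffs V(N, i) = max(K - S_T, 0):
  V(3,0) = 0.000000; V(3,1) = 0.000000; V(3,2) = 10.278736; V(3,3) = 19.840389
Backward induction: V(k, i) = exp(-r*dt) * [p * V(k+1, i) + (1-p) * V(k+1, i+1)].
  V(2,0) = exp(-r*dt) * [p*0.000000 + (1-p)*0.000000] = 0.000000
  V(2,1) = exp(-r*dt) * [p*0.000000 + (1-p)*10.278736] = 5.198480
  V(2,2) = exp(-r*dt) * [p*10.278736 + (1-p)*19.840389] = 15.108558
  V(1,0) = exp(-r*dt) * [p*0.000000 + (1-p)*5.198480] = 2.629136
  V(1,1) = exp(-r*dt) * [p*5.198480 + (1-p)*15.108558] = 10.207480
  V(0,0) = exp(-r*dt) * [p*2.629136 + (1-p)*10.207480] = 6.460358

Answer: Price = V(0,0) = 6.4604


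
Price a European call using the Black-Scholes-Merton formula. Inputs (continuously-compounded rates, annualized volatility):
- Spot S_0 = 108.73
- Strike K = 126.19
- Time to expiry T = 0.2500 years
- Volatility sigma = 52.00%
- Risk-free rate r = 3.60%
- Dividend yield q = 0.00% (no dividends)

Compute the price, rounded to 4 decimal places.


d1 = (ln(S/K) + (r - q + 0.5*sigma^2) * T) / (sigma * sqrt(T)) = -0.40815755
d2 = d1 - sigma * sqrt(T) = -0.66815755
exp(-rT) = 0.99104038; exp(-qT) = 1.00000000
C = S_0 * exp(-qT) * N(d1) - K * exp(-rT) * N(d2)
N(d1) = 0.34157901; N(d2) = 0.25201652
C = 108.7300 * 1.00000000 * 0.34157901 - 126.1900 * 0.99104038 * 0.25201652 = 5.6229

Answer: Price = 5.6229


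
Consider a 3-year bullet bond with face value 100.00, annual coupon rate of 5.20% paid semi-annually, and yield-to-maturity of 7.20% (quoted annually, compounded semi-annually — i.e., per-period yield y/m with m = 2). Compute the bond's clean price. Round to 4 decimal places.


Answer: Price = 94.6889

Derivation:
Coupon per period c = face * coupon_rate / m = 2.600000
Periods per year m = 2; per-period yield y/m = 0.036000
Number of cashflows N = 6
Cashflows (t years, CF_t, discount factor 1/(1+y/m)^(m*t), PV):
  t = 0.5000: CF_t = 2.600000, DF = 0.965251, PV = 2.509653
  t = 1.0000: CF_t = 2.600000, DF = 0.931709, PV = 2.422445
  t = 1.5000: CF_t = 2.600000, DF = 0.899333, PV = 2.338267
  t = 2.0000: CF_t = 2.600000, DF = 0.868082, PV = 2.257014
  t = 2.5000: CF_t = 2.600000, DF = 0.837917, PV = 2.178585
  t = 3.0000: CF_t = 102.600000, DF = 0.808801, PV = 82.982942
Price P = sum_t PV_t = 94.688906


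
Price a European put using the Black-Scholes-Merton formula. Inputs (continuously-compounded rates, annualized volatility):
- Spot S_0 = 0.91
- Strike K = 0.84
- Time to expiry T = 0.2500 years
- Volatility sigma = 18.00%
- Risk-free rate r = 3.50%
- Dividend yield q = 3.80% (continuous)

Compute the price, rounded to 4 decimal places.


d1 = (ln(S/K) + (r - q + 0.5*sigma^2) * T) / (sigma * sqrt(T)) = 0.92603009
d2 = d1 - sigma * sqrt(T) = 0.83603009
exp(-rT) = 0.99128817; exp(-qT) = 0.99054498
P = K * exp(-rT) * N(-d2) - S_0 * exp(-qT) * N(-d1)
N(-d1) = 0.17721517; N(-d2) = 0.20156899
P = 0.8400 * 0.99128817 * 0.20156899 - 0.9100 * 0.99054498 * 0.17721517 = 0.0081

Answer: Price = 0.0081


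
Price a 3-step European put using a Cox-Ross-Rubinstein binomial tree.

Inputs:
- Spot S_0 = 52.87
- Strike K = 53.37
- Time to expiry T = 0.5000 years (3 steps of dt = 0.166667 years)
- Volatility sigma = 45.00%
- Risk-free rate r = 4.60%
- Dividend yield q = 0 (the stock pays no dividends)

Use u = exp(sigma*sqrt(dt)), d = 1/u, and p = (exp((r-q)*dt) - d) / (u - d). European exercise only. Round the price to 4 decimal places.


Answer: Price = V(0,0) = 6.8354

Derivation:
dt = T/N = 0.166667
u = exp(sigma*sqrt(dt)) = 1.201669; d = 1/u = 0.832176
p = (exp((r-q)*dt) - d) / (u - d) = 0.475030
Discount per step: exp(-r*dt) = 0.992363
Stock lattice S(k, i) with i counting down-moves:
  k=0: S(0,0) = 52.8700
  k=1: S(1,0) = 63.5323; S(1,1) = 43.9971
  k=2: S(2,0) = 76.3448; S(2,1) = 52.8700; S(2,2) = 36.6133
  k=3: S(3,0) = 91.7412; S(3,1) = 63.5323; S(3,2) = 43.9971; S(3,3) = 30.4687
Terminal payoffs V(N, i) = max(K - S_T, 0):
  V(3,0) = 0.000000; V(3,1) = 0.000000; V(3,2) = 9.372873; V(3,3) = 22.901271
Backward induction: V(k, i) = exp(-r*dt) * [p * V(k+1, i) + (1-p) * V(k+1, i+1)].
  V(2,0) = exp(-r*dt) * [p*0.000000 + (1-p)*0.000000] = 0.000000
  V(2,1) = exp(-r*dt) * [p*0.000000 + (1-p)*9.372873] = 4.882901
  V(2,2) = exp(-r*dt) * [p*9.372873 + (1-p)*22.901271] = 16.349056
  V(1,0) = exp(-r*dt) * [p*0.000000 + (1-p)*4.882901] = 2.543801
  V(1,1) = exp(-r*dt) * [p*4.882901 + (1-p)*16.349056] = 10.819028
  V(0,0) = exp(-r*dt) * [p*2.543801 + (1-p)*10.819028] = 6.835443


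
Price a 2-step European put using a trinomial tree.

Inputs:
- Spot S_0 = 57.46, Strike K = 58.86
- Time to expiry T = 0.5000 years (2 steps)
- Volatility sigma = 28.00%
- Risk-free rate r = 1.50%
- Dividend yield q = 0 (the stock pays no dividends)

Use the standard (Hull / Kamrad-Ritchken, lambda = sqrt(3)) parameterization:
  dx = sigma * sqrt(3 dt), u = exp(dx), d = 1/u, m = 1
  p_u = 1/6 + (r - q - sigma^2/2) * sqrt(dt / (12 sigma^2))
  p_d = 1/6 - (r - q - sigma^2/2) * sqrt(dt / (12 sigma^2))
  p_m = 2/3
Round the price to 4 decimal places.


Answer: Price = V(0,0) = 4.7073

Derivation:
dt = T/N = 0.250000; dx = sigma*sqrt(3*dt) = 0.242487
u = exp(dx) = 1.274415; d = 1/u = 0.784674
p_u = 0.154192, p_m = 0.666667, p_d = 0.179142
Discount per step: exp(-r*dt) = 0.996257
Stock lattice S(k, j) with j the centered position index:
  k=0: S(0,+0) = 57.4600
  k=1: S(1,-1) = 45.0874; S(1,+0) = 57.4600; S(1,+1) = 73.2279
  k=2: S(2,-2) = 35.3789; S(2,-1) = 45.0874; S(2,+0) = 57.4600; S(2,+1) = 73.2279; S(2,+2) = 93.3227
Terminal payoffs V(N, j) = max(K - S_T, 0):
  V(2,-2) = 23.481127; V(2,-1) = 13.772640; V(2,+0) = 1.400000; V(2,+1) = 0.000000; V(2,+2) = 0.000000
Backward induction: V(k, j) = exp(-r*dt) * [p_u * V(k+1, j+1) + p_m * V(k+1, j) + p_d * V(k+1, j-1)]
  V(1,-1) = exp(-r*dt) * [p_u*1.400000 + p_m*13.772640 + p_d*23.481127] = 13.553154
  V(1,+0) = exp(-r*dt) * [p_u*0.000000 + p_m*1.400000 + p_d*13.772640] = 3.387857
  V(1,+1) = exp(-r*dt) * [p_u*0.000000 + p_m*0.000000 + p_d*1.400000] = 0.249859
  V(0,+0) = exp(-r*dt) * [p_u*0.249859 + p_m*3.387857 + p_d*13.553154] = 4.707345


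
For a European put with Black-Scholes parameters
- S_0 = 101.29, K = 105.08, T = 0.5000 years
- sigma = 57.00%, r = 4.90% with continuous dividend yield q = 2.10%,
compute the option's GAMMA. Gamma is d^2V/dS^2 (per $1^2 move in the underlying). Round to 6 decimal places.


Answer: Gamma = 0.009569

Derivation:
d1 = 0.1451199586; d2 = -0.2579309067
phi(d1) = 0.3947634973; exp(-qT) = 0.9895549326; exp(-rT) = 0.9757976889
Gamma = exp(-qT) * phi(d1) / (S * sigma * sqrt(T)) = 0.9895549326 * 0.3947634973 / (101.2900 * 0.5700 * 0.7071067812) = 0.009569


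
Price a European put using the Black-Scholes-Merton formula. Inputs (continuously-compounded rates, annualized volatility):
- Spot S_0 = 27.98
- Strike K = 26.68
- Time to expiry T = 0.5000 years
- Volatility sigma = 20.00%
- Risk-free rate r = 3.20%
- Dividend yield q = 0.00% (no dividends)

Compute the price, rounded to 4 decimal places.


Answer: Price = 0.8186

Derivation:
d1 = (ln(S/K) + (r - q + 0.5*sigma^2) * T) / (sigma * sqrt(T)) = 0.52025910
d2 = d1 - sigma * sqrt(T) = 0.37883775
exp(-rT) = 0.98412732; exp(-qT) = 1.00000000
P = K * exp(-rT) * N(-d2) - S_0 * exp(-qT) * N(-d1)
N(-d1) = 0.30144150; N(-d2) = 0.35240418
P = 26.6800 * 0.98412732 * 0.35240418 - 27.9800 * 1.00000000 * 0.30144150 = 0.8186


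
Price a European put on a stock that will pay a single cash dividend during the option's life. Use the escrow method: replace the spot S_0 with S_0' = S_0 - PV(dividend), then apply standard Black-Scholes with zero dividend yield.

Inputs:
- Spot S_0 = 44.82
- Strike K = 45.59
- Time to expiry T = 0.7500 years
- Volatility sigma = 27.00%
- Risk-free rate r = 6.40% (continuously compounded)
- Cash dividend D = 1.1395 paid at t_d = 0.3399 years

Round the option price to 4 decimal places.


PV(D) = D * exp(-r * t_d) = 1.1395 * 0.97848130 = 1.11497944
S_0' = S_0 - PV(D) = 44.8200 - 1.11497944 = 43.70502056
d1 = (ln(S_0'/K) + (r + sigma^2/2)*T) / (sigma*sqrt(T)) = 0.14160943
d2 = d1 - sigma*sqrt(T) = -0.09221743
exp(-rT) = 0.95313379
N(-d1) = 0.44369426; N(-d2) = 0.53673735
P = K * exp(-rT) * N(-d2) - S_0' * N(-d1) = 45.5900 * 0.95313379 * 0.53673735 - 43.70502056 * 0.44369426 = 3.9314

Answer: Price = 3.9314


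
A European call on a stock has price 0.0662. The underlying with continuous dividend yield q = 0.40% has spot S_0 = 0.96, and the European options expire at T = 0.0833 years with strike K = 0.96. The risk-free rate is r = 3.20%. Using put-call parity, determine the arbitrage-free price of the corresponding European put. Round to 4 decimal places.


Put-call parity: C - P = S_0 * exp(-qT) - K * exp(-rT).
S_0 * exp(-qT) = 0.9600 * 0.99966686 = 0.95968018
K * exp(-rT) = 0.9600 * 0.99733795 = 0.95744443
P = C - S*exp(-qT) + K*exp(-rT)
P = 0.0662 - 0.95968018 + 0.95744443 = 0.0640

Answer: Put price = 0.0640


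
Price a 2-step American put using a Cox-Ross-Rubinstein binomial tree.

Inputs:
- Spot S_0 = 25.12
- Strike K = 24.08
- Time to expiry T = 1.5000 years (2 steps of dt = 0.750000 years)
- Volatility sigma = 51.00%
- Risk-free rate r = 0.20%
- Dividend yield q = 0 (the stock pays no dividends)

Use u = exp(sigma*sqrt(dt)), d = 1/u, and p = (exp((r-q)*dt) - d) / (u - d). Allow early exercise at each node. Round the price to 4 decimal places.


Answer: Price = V(0,0) = 5.0312

Derivation:
dt = T/N = 0.750000
u = exp(sigma*sqrt(dt)) = 1.555307; d = 1/u = 0.642960
p = (exp((r-q)*dt) - d) / (u - d) = 0.392988
Discount per step: exp(-r*dt) = 0.998501
Stock lattice S(k, i) with i counting down-moves:
  k=0: S(0,0) = 25.1200
  k=1: S(1,0) = 39.0693; S(1,1) = 16.1512
  k=2: S(2,0) = 60.7648; S(2,1) = 25.1200; S(2,2) = 10.3845
Terminal payoffs V(N, i) = max(K - S_T, 0):
  V(2,0) = 0.000000; V(2,1) = 0.000000; V(2,2) = 13.695457
Backward induction: V(k, i) = exp(-r*dt) * [p * V(k+1, i) + (1-p) * V(k+1, i+1)]; then take max(V_cont, immediate exercise) for American.
  V(1,0) = exp(-r*dt) * [p*0.000000 + (1-p)*0.000000] = 0.000000; exercise = 0.000000; V(1,0) = max -> 0.000000
  V(1,1) = exp(-r*dt) * [p*0.000000 + (1-p)*13.695457] = 8.300850; exercise = 7.928848; V(1,1) = max -> 8.300850
  V(0,0) = exp(-r*dt) * [p*0.000000 + (1-p)*8.300850] = 5.031165; exercise = 0.000000; V(0,0) = max -> 5.031165


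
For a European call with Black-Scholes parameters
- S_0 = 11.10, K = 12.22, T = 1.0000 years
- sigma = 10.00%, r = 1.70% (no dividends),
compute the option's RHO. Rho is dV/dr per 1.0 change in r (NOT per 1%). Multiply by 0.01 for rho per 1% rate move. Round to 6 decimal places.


Answer: Rho = 2.403923

Derivation:
d1 = -0.7412884543; d2 = -0.8412884543
phi(d1) = 0.3030999016; exp(-qT) = 1.0000000000; exp(-rT) = 0.9831436846
N(d2) = 0.2000931786
Rho = K*T*exp(-rT)*N(d2) = 12.2200 * 1.0000 * 0.9831436846 * 0.2000931786 = 2.403923


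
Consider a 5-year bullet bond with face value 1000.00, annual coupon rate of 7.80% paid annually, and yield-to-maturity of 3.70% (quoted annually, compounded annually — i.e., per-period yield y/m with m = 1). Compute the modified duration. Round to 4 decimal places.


Answer: Modified duration = 4.2305

Derivation:
Coupon per period c = face * coupon_rate / m = 78.000000
Periods per year m = 1; per-period yield y/m = 0.037000
Number of cashflows N = 5
Cashflows (t years, CF_t, discount factor 1/(1+y/m)^(m*t), PV):
  t = 1.0000: CF_t = 78.000000, DF = 0.964320, PV = 75.216972
  t = 2.0000: CF_t = 78.000000, DF = 0.929913, PV = 72.533242
  t = 3.0000: CF_t = 78.000000, DF = 0.896734, PV = 69.945267
  t = 4.0000: CF_t = 78.000000, DF = 0.864739, PV = 67.449631
  t = 5.0000: CF_t = 1078.000000, DF = 0.833885, PV = 898.928146
Price P = sum_t PV_t = 1184.073259
First compute Macaulay numerator sum_t t * PV_t:
  t * PV_t at t = 1.0000: 75.216972
  t * PV_t at t = 2.0000: 145.066484
  t * PV_t at t = 3.0000: 209.835802
  t * PV_t at t = 4.0000: 269.798523
  t * PV_t at t = 5.0000: 4494.640732
Macaulay duration D = 5194.558514 / 1184.073259 = 4.387025
Modified duration = D / (1 + y/m) = 4.387025 / (1 + 0.037000) = 4.230496


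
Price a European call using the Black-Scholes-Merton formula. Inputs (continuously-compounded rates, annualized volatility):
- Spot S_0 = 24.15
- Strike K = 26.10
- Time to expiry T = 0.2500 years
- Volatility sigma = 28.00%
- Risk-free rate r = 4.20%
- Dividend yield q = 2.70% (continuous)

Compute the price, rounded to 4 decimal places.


d1 = (ln(S/K) + (r - q + 0.5*sigma^2) * T) / (sigma * sqrt(T)) = -0.45786382
d2 = d1 - sigma * sqrt(T) = -0.59786382
exp(-rT) = 0.98955493; exp(-qT) = 0.99327273
C = S_0 * exp(-qT) * N(d1) - K * exp(-rT) * N(d2)
N(d1) = 0.32352514; N(d2) = 0.27496540
C = 24.1500 * 0.99327273 * 0.32352514 - 26.1000 * 0.98955493 * 0.27496540 = 0.6589

Answer: Price = 0.6589


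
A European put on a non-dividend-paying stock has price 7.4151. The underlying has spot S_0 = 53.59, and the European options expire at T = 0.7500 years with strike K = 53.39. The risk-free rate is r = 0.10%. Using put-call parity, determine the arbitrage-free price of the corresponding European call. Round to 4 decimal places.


Put-call parity: C - P = S_0 * exp(-qT) - K * exp(-rT).
S_0 * exp(-qT) = 53.5900 * 1.00000000 = 53.59000000
K * exp(-rT) = 53.3900 * 0.99925028 = 53.34997251
C = P + S*exp(-qT) - K*exp(-rT)
C = 7.4151 + 53.59000000 - 53.34997251 = 7.6551

Answer: Call price = 7.6551


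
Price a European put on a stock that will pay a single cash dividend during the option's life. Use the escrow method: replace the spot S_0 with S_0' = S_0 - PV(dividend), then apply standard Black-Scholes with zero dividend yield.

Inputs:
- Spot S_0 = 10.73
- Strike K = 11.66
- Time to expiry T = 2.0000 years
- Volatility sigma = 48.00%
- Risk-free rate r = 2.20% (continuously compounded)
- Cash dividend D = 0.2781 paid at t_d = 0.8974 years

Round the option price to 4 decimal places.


PV(D) = D * exp(-r * t_d) = 0.2781 * 0.98045081 = 0.27266337
S_0' = S_0 - PV(D) = 10.7300 - 0.27266337 = 10.45733663
d1 = (ln(S_0'/K) + (r + sigma^2/2)*T) / (sigma*sqrt(T)) = 0.24386289
d2 = d1 - sigma*sqrt(T) = -0.43495962
exp(-rT) = 0.95695396
N(-d1) = 0.40366850; N(-d2) = 0.66820413
P = K * exp(-rT) * N(-d2) - S_0' * N(-d1) = 11.6600 * 0.95695396 * 0.66820413 - 10.45733663 * 0.40366850 = 3.2346

Answer: Price = 3.2346
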